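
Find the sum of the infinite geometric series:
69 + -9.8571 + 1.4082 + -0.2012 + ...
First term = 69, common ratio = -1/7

For |r| < 1, S = a / (1 - r)
S = 69 / (1 - (-1/7))
S = 69 / (8/7)
S = 483/8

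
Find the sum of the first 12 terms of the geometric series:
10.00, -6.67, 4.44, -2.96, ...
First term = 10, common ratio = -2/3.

Sₙ = a(1 - rⁿ) / (1 - r)
S_12 = 10(1 - (-2/3)^12) / (1 - (-2/3))
S_12 = 10(1 - (4096/531441)) / (5/3)
S_12 = 1054690/177147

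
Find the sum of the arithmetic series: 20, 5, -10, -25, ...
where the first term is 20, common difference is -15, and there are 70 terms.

Sₙ = n/2 × (first + last)
Last term = a + (n-1)d = 20 + (70-1)×(-15) = -1015
S_70 = 70/2 × (20 + (-1015))
S_70 = 70/2 × (-995) = -34825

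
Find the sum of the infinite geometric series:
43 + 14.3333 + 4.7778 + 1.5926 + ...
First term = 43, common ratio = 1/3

For |r| < 1, S = a / (1 - r)
S = 43 / (1 - (1/3))
S = 43 / (2/3)
S = 129/2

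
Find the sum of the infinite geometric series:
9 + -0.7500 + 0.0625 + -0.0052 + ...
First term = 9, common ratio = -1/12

For |r| < 1, S = a / (1 - r)
S = 9 / (1 - (-1/12))
S = 9 / (13/12)
S = 108/13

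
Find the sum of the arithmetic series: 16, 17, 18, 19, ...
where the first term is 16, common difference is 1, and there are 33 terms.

Sₙ = n/2 × (first + last)
Last term = a + (n-1)d = 16 + (33-1)×1 = 48
S_33 = 33/2 × (16 + 48)
S_33 = 33/2 × 64 = 1056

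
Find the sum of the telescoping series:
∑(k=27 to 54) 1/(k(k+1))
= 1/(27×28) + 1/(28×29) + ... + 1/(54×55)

Partial fractions: 1/(k(k+1)) = 1/k - 1/(k+1)
The series telescopes:
= (1/27 - 1/28) + (1/28 - 1/29) + ... + (1/54 - 1/55)
= 1/27 - 1/55
= 28/1485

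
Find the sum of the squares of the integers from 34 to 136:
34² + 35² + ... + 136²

Use ∑_{k=1}^{n} k² = n(n+1)(2n+1)/6, then subtract the first 33 terms.
∑_{k=1}^{136} k² = 136×137×273/6 = 847756
∑_{k=1}^{33} k² = 33×34×67/6 = 12529
∑_{k=34}^{136} k² = 847756 - 12529 = 835227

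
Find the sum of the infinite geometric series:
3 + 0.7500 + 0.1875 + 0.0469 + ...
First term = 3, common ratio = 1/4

For |r| < 1, S = a / (1 - r)
S = 3 / (1 - (1/4))
S = 3 / (3/4)
S = 4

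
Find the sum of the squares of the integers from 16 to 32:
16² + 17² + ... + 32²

Use ∑_{k=1}^{n} k² = n(n+1)(2n+1)/6, then subtract the first 15 terms.
∑_{k=1}^{32} k² = 32×33×65/6 = 11440
∑_{k=1}^{15} k² = 15×16×31/6 = 1240
∑_{k=16}^{32} k² = 11440 - 1240 = 10200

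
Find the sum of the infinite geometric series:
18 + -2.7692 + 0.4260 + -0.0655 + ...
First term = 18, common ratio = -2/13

For |r| < 1, S = a / (1 - r)
S = 18 / (1 - (-2/13))
S = 18 / (15/13)
S = 78/5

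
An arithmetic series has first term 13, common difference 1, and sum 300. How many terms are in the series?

Using S = n/2 × [2a + (n-1)d]
300 = n/2 × [2(13) + (n-1)(1)]
300 = n/2 × [26 + 1n - 1]
600 = n × [25 + 1n]
1n² + (25)n - 600 = 0
Discriminant: Δ = (25)² - 4(1)(-600) = 625 + 2400 = 3025
√Δ = 55
n = [-(25) + √Δ] / (2·1) = (-25 + 55) / 2 = 30 / 2 = 15
(The negative root is discarded since n must be a positive integer.)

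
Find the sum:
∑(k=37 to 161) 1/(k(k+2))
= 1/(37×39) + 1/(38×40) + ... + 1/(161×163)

Partial fractions: 1/(k(k+2)) = (1/2)[1/k - 1/(k+2)]
Telescoping leaves the first two and last two terms:
= (1/2)[1/37 + 1/38 - 1/162 - 1/163]
= 380875/18563418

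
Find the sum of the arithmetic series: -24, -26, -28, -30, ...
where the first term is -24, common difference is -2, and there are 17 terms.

Sₙ = n/2 × (first + last)
Last term = a + (n-1)d = -24 + (17-1)×(-2) = -56
S_17 = 17/2 × (-24 + (-56))
S_17 = 17/2 × (-80) = -680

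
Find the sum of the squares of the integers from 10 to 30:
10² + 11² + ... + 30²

Use ∑_{k=1}^{n} k² = n(n+1)(2n+1)/6, then subtract the first 9 terms.
∑_{k=1}^{30} k² = 30×31×61/6 = 9455
∑_{k=1}^{9} k² = 9×10×19/6 = 285
∑_{k=10}^{30} k² = 9455 - 285 = 9170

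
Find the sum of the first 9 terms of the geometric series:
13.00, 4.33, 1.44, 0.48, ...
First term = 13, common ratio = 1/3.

Sₙ = a(1 - rⁿ) / (1 - r)
S_9 = 13(1 - (1/3)^9) / (1 - (1/3))
S_9 = 13(1 - (1/19683)) / (2/3)
S_9 = 127933/6561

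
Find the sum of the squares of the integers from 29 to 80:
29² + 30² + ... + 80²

Use ∑_{k=1}^{n} k² = n(n+1)(2n+1)/6, then subtract the first 28 terms.
∑_{k=1}^{80} k² = 80×81×161/6 = 173880
∑_{k=1}^{28} k² = 28×29×57/6 = 7714
∑_{k=29}^{80} k² = 173880 - 7714 = 166166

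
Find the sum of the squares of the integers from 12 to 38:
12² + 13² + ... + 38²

Use ∑_{k=1}^{n} k² = n(n+1)(2n+1)/6, then subtract the first 11 terms.
∑_{k=1}^{38} k² = 38×39×77/6 = 19019
∑_{k=1}^{11} k² = 11×12×23/6 = 506
∑_{k=12}^{38} k² = 19019 - 506 = 18513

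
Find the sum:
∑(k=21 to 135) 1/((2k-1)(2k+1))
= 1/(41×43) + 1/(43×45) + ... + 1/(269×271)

Partial fractions: 1/((2k-1)(2k+1)) = (1/2)[1/(2k-1) - 1/(2k+1)]
The series telescopes:
= (1/2)[1/41 - 1/271]
= 115/11111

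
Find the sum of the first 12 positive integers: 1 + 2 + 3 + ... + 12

Formula: ∑k = n(n+1)/2
= 12×13/2
= 156/2
= 78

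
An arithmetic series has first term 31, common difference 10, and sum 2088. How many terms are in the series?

Using S = n/2 × [2a + (n-1)d]
2088 = n/2 × [2(31) + (n-1)(10)]
2088 = n/2 × [62 + 10n - 10]
4176 = n × [52 + 10n]
10n² + (52)n - 4176 = 0
Discriminant: Δ = (52)² - 4(10)(-4176) = 2704 + 167040 = 169744
√Δ = 412
n = [-(52) + √Δ] / (2·10) = (-52 + 412) / 20 = 360 / 20 = 18
(The negative root is discarded since n must be a positive integer.)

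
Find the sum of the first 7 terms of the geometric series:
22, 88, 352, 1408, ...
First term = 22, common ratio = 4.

Sₙ = a(1 - rⁿ) / (1 - r)
S_7 = 22(1 - 4^7) / (1 - 4)
S_7 = 22(1 - 16384) / (-3)
S_7 = 120142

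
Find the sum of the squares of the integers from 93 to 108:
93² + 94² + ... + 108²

Use ∑_{k=1}^{n} k² = n(n+1)(2n+1)/6, then subtract the first 92 terms.
∑_{k=1}^{108} k² = 108×109×217/6 = 425754
∑_{k=1}^{92} k² = 92×93×185/6 = 263810
∑_{k=93}^{108} k² = 425754 - 263810 = 161944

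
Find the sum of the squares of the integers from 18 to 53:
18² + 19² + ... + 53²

Use ∑_{k=1}^{n} k² = n(n+1)(2n+1)/6, then subtract the first 17 terms.
∑_{k=1}^{53} k² = 53×54×107/6 = 51039
∑_{k=1}^{17} k² = 17×18×35/6 = 1785
∑_{k=18}^{53} k² = 51039 - 1785 = 49254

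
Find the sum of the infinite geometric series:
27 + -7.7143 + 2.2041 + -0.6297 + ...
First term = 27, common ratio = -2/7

For |r| < 1, S = a / (1 - r)
S = 27 / (1 - (-2/7))
S = 27 / (9/7)
S = 21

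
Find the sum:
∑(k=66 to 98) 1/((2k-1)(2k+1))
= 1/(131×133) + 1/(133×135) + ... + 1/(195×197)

Partial fractions: 1/((2k-1)(2k+1)) = (1/2)[1/(2k-1) - 1/(2k+1)]
The series telescopes:
= (1/2)[1/131 - 1/197]
= 33/25807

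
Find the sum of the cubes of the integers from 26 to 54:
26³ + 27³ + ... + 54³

Use ∑_{k=1}^{n} k³ = [n(n+1)/2]², then subtract the first 25 terms.
∑_{k=1}^{54} k³ = [54×55/2]² = 1485² = 2205225
∑_{k=1}^{25} k³ = [25×26/2]² = 325² = 105625
∑_{k=26}^{54} k³ = 2205225 - 105625 = 2099600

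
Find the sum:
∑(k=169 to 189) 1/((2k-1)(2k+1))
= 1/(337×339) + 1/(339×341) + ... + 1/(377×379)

Partial fractions: 1/((2k-1)(2k+1)) = (1/2)[1/(2k-1) - 1/(2k+1)]
The series telescopes:
= (1/2)[1/337 - 1/379]
= 21/127723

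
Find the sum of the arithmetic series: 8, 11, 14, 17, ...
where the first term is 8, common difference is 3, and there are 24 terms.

Sₙ = n/2 × (first + last)
Last term = a + (n-1)d = 8 + (24-1)×3 = 77
S_24 = 24/2 × (8 + 77)
S_24 = 24/2 × 85 = 1020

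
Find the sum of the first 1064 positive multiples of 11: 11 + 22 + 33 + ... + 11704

Factor out 11: = 11(1 + 2 + ... + 1064) = 11 × n(n+1)/2
= 11 × 1064×1065/2
= 11 × 566580
= 6232380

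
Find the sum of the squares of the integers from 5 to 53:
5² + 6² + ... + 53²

Use ∑_{k=1}^{n} k² = n(n+1)(2n+1)/6, then subtract the first 4 terms.
∑_{k=1}^{53} k² = 53×54×107/6 = 51039
∑_{k=1}^{4} k² = 4×5×9/6 = 30
∑_{k=5}^{53} k² = 51039 - 30 = 51009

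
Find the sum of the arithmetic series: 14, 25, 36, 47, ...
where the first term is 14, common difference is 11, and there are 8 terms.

Sₙ = n/2 × (first + last)
Last term = a + (n-1)d = 14 + (8-1)×11 = 91
S_8 = 8/2 × (14 + 91)
S_8 = 8/2 × 105 = 420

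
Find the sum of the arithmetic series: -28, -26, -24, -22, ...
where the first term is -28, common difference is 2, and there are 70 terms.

Sₙ = n/2 × (first + last)
Last term = a + (n-1)d = -28 + (70-1)×2 = 110
S_70 = 70/2 × (-28 + 110)
S_70 = 70/2 × 82 = 2870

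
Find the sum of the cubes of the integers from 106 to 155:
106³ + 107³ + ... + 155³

Use ∑_{k=1}^{n} k³ = [n(n+1)/2]², then subtract the first 105 terms.
∑_{k=1}^{155} k³ = [155×156/2]² = 12090² = 146168100
∑_{k=1}^{105} k³ = [105×106/2]² = 5565² = 30969225
∑_{k=106}^{155} k³ = 146168100 - 30969225 = 115198875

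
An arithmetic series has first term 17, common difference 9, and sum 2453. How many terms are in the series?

Using S = n/2 × [2a + (n-1)d]
2453 = n/2 × [2(17) + (n-1)(9)]
2453 = n/2 × [34 + 9n - 9]
4906 = n × [25 + 9n]
9n² + (25)n - 4906 = 0
Discriminant: Δ = (25)² - 4(9)(-4906) = 625 + 176616 = 177241
√Δ = 421
n = [-(25) + √Δ] / (2·9) = (-25 + 421) / 18 = 396 / 18 = 22
(The negative root is discarded since n must be a positive integer.)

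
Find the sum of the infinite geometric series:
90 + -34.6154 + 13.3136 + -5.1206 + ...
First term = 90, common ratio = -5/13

For |r| < 1, S = a / (1 - r)
S = 90 / (1 - (-5/13))
S = 90 / (18/13)
S = 65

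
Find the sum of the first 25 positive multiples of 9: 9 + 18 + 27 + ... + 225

Factor out 9: = 9(1 + 2 + ... + 25) = 9 × n(n+1)/2
= 9 × 25×26/2
= 9 × 325
= 2925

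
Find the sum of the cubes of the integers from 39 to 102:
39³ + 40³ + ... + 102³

Use ∑_{k=1}^{n} k³ = [n(n+1)/2]², then subtract the first 38 terms.
∑_{k=1}^{102} k³ = [102×103/2]² = 5253² = 27594009
∑_{k=1}^{38} k³ = [38×39/2]² = 741² = 549081
∑_{k=39}^{102} k³ = 27594009 - 549081 = 27044928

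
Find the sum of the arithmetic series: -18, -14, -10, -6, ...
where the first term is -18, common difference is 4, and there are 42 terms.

Sₙ = n/2 × (first + last)
Last term = a + (n-1)d = -18 + (42-1)×4 = 146
S_42 = 42/2 × (-18 + 146)
S_42 = 42/2 × 128 = 2688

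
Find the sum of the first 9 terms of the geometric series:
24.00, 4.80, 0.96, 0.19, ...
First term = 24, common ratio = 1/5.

Sₙ = a(1 - rⁿ) / (1 - r)
S_9 = 24(1 - (1/5)^9) / (1 - (1/5))
S_9 = 24(1 - (1/1953125)) / (4/5)
S_9 = 11718744/390625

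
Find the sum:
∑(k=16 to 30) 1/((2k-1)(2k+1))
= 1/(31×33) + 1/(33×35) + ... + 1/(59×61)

Partial fractions: 1/((2k-1)(2k+1)) = (1/2)[1/(2k-1) - 1/(2k+1)]
The series telescopes:
= (1/2)[1/31 - 1/61]
= 15/1891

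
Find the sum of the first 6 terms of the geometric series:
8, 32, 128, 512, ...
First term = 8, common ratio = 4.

Sₙ = a(1 - rⁿ) / (1 - r)
S_6 = 8(1 - 4^6) / (1 - 4)
S_6 = 8(1 - 4096) / (-3)
S_6 = 10920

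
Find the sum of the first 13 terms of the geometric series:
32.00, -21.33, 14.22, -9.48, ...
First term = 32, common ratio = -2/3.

Sₙ = a(1 - rⁿ) / (1 - r)
S_13 = 32(1 - (-2/3)^13) / (1 - (-2/3))
S_13 = 32(1 - (-8192/1594323)) / (5/3)
S_13 = 10256096/531441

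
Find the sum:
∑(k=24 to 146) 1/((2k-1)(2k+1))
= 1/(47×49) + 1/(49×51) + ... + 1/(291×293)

Partial fractions: 1/((2k-1)(2k+1)) = (1/2)[1/(2k-1) - 1/(2k+1)]
The series telescopes:
= (1/2)[1/47 - 1/293]
= 123/13771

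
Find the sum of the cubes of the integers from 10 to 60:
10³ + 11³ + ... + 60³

Use ∑_{k=1}^{n} k³ = [n(n+1)/2]², then subtract the first 9 terms.
∑_{k=1}^{60} k³ = [60×61/2]² = 1830² = 3348900
∑_{k=1}^{9} k³ = [9×10/2]² = 45² = 2025
∑_{k=10}^{60} k³ = 3348900 - 2025 = 3346875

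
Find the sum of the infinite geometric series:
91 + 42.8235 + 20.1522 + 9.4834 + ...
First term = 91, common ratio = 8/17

For |r| < 1, S = a / (1 - r)
S = 91 / (1 - (8/17))
S = 91 / (9/17)
S = 1547/9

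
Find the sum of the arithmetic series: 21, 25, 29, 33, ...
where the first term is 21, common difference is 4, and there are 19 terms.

Sₙ = n/2 × (first + last)
Last term = a + (n-1)d = 21 + (19-1)×4 = 93
S_19 = 19/2 × (21 + 93)
S_19 = 19/2 × 114 = 1083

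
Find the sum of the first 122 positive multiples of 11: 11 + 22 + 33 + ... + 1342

Factor out 11: = 11(1 + 2 + ... + 122) = 11 × n(n+1)/2
= 11 × 122×123/2
= 11 × 7503
= 82533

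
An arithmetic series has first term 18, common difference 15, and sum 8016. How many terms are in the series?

Using S = n/2 × [2a + (n-1)d]
8016 = n/2 × [2(18) + (n-1)(15)]
8016 = n/2 × [36 + 15n - 15]
16032 = n × [21 + 15n]
15n² + (21)n - 16032 = 0
Discriminant: Δ = (21)² - 4(15)(-16032) = 441 + 961920 = 962361
√Δ = 981
n = [-(21) + √Δ] / (2·15) = (-21 + 981) / 30 = 960 / 30 = 32
(The negative root is discarded since n must be a positive integer.)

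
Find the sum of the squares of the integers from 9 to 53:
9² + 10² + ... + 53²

Use ∑_{k=1}^{n} k² = n(n+1)(2n+1)/6, then subtract the first 8 terms.
∑_{k=1}^{53} k² = 53×54×107/6 = 51039
∑_{k=1}^{8} k² = 8×9×17/6 = 204
∑_{k=9}^{53} k² = 51039 - 204 = 50835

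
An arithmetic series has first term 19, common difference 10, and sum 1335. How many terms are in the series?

Using S = n/2 × [2a + (n-1)d]
1335 = n/2 × [2(19) + (n-1)(10)]
1335 = n/2 × [38 + 10n - 10]
2670 = n × [28 + 10n]
10n² + (28)n - 2670 = 0
Discriminant: Δ = (28)² - 4(10)(-2670) = 784 + 106800 = 107584
√Δ = 328
n = [-(28) + √Δ] / (2·10) = (-28 + 328) / 20 = 300 / 20 = 15
(The negative root is discarded since n must be a positive integer.)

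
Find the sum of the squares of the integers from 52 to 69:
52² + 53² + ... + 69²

Use ∑_{k=1}^{n} k² = n(n+1)(2n+1)/6, then subtract the first 51 terms.
∑_{k=1}^{69} k² = 69×70×139/6 = 111895
∑_{k=1}^{51} k² = 51×52×103/6 = 45526
∑_{k=52}^{69} k² = 111895 - 45526 = 66369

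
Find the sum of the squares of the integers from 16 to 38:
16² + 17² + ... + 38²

Use ∑_{k=1}^{n} k² = n(n+1)(2n+1)/6, then subtract the first 15 terms.
∑_{k=1}^{38} k² = 38×39×77/6 = 19019
∑_{k=1}^{15} k² = 15×16×31/6 = 1240
∑_{k=16}^{38} k² = 19019 - 1240 = 17779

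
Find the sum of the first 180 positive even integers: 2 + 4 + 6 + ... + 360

Sum of first n even numbers = n(n+1)
= 180×181
= 32580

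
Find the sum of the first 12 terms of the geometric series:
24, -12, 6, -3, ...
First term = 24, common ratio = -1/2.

Sₙ = a(1 - rⁿ) / (1 - r)
S_12 = 24(1 - (-1/2)^12) / (1 - (-1/2))
S_12 = 24(1 - (1/4096)) / (3/2)
S_12 = 4095/256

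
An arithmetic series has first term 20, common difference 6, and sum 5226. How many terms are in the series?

Using S = n/2 × [2a + (n-1)d]
5226 = n/2 × [2(20) + (n-1)(6)]
5226 = n/2 × [40 + 6n - 6]
10452 = n × [34 + 6n]
6n² + (34)n - 10452 = 0
Discriminant: Δ = (34)² - 4(6)(-10452) = 1156 + 250848 = 252004
√Δ = 502
n = [-(34) + √Δ] / (2·6) = (-34 + 502) / 12 = 468 / 12 = 39
(The negative root is discarded since n must be a positive integer.)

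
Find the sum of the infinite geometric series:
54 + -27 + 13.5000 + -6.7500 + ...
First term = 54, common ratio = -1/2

For |r| < 1, S = a / (1 - r)
S = 54 / (1 - (-1/2))
S = 54 / (3/2)
S = 36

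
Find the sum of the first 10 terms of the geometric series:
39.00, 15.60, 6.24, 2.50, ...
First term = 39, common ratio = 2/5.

Sₙ = a(1 - rⁿ) / (1 - r)
S_10 = 39(1 - (2/5)^10) / (1 - (2/5))
S_10 = 39(1 - (1024/9765625)) / (3/5)
S_10 = 126939813/1953125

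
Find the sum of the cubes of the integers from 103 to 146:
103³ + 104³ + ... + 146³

Use ∑_{k=1}^{n} k³ = [n(n+1)/2]², then subtract the first 102 terms.
∑_{k=1}^{146} k³ = [146×147/2]² = 10731² = 115154361
∑_{k=1}^{102} k³ = [102×103/2]² = 5253² = 27594009
∑_{k=103}^{146} k³ = 115154361 - 27594009 = 87560352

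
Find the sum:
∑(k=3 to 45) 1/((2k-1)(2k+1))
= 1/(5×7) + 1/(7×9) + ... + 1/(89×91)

Partial fractions: 1/((2k-1)(2k+1)) = (1/2)[1/(2k-1) - 1/(2k+1)]
The series telescopes:
= (1/2)[1/5 - 1/91]
= 43/455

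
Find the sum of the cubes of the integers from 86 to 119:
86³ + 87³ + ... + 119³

Use ∑_{k=1}^{n} k³ = [n(n+1)/2]², then subtract the first 85 terms.
∑_{k=1}^{119} k³ = [119×120/2]² = 7140² = 50979600
∑_{k=1}^{85} k³ = [85×86/2]² = 3655² = 13359025
∑_{k=86}^{119} k³ = 50979600 - 13359025 = 37620575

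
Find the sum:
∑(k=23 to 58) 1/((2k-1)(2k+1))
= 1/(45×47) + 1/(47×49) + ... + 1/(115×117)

Partial fractions: 1/((2k-1)(2k+1)) = (1/2)[1/(2k-1) - 1/(2k+1)]
The series telescopes:
= (1/2)[1/45 - 1/117]
= 4/585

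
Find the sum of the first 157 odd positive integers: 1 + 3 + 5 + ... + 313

Sum of first n odd numbers = n²
= 157²
= 24649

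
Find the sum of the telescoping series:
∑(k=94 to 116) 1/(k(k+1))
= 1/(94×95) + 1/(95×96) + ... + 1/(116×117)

Partial fractions: 1/(k(k+1)) = 1/k - 1/(k+1)
The series telescopes:
= (1/94 - 1/95) + (1/95 - 1/96) + ... + (1/116 - 1/117)
= 1/94 - 1/117
= 23/10998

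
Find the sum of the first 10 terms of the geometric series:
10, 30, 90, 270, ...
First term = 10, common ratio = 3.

Sₙ = a(1 - rⁿ) / (1 - r)
S_10 = 10(1 - 3^10) / (1 - 3)
S_10 = 10(1 - 59049) / (-2)
S_10 = 295240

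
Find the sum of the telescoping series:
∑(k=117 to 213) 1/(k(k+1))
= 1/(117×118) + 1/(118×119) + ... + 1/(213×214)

Partial fractions: 1/(k(k+1)) = 1/k - 1/(k+1)
The series telescopes:
= (1/117 - 1/118) + (1/118 - 1/119) + ... + (1/213 - 1/214)
= 1/117 - 1/214
= 97/25038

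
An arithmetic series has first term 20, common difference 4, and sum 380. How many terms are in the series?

Using S = n/2 × [2a + (n-1)d]
380 = n/2 × [2(20) + (n-1)(4)]
380 = n/2 × [40 + 4n - 4]
760 = n × [36 + 4n]
4n² + (36)n - 760 = 0
Discriminant: Δ = (36)² - 4(4)(-760) = 1296 + 12160 = 13456
√Δ = 116
n = [-(36) + √Δ] / (2·4) = (-36 + 116) / 8 = 80 / 8 = 10
(The negative root is discarded since n must be a positive integer.)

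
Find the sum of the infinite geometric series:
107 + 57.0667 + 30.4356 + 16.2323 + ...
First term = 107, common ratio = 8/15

For |r| < 1, S = a / (1 - r)
S = 107 / (1 - (8/15))
S = 107 / (7/15)
S = 1605/7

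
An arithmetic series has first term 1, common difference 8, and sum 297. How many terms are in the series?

Using S = n/2 × [2a + (n-1)d]
297 = n/2 × [2(1) + (n-1)(8)]
297 = n/2 × [2 + 8n - 8]
594 = n × [-6 + 8n]
8n² + (-6)n - 594 = 0
Discriminant: Δ = (-6)² - 4(8)(-594) = 36 + 19008 = 19044
√Δ = 138
n = [-(-6) + √Δ] / (2·8) = (6 + 138) / 16 = 144 / 16 = 9
(The negative root is discarded since n must be a positive integer.)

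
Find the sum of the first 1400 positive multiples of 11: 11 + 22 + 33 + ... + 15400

Factor out 11: = 11(1 + 2 + ... + 1400) = 11 × n(n+1)/2
= 11 × 1400×1401/2
= 11 × 980700
= 10787700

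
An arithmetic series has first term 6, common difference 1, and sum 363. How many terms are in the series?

Using S = n/2 × [2a + (n-1)d]
363 = n/2 × [2(6) + (n-1)(1)]
363 = n/2 × [12 + 1n - 1]
726 = n × [11 + 1n]
1n² + (11)n - 726 = 0
Discriminant: Δ = (11)² - 4(1)(-726) = 121 + 2904 = 3025
√Δ = 55
n = [-(11) + √Δ] / (2·1) = (-11 + 55) / 2 = 44 / 2 = 22
(The negative root is discarded since n must be a positive integer.)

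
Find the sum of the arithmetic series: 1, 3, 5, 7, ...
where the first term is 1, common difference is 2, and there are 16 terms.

Sₙ = n/2 × (first + last)
Last term = a + (n-1)d = 1 + (16-1)×2 = 31
S_16 = 16/2 × (1 + 31)
S_16 = 16/2 × 32 = 256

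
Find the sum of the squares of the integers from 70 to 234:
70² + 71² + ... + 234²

Use ∑_{k=1}^{n} k² = n(n+1)(2n+1)/6, then subtract the first 69 terms.
∑_{k=1}^{234} k² = 234×235×469/6 = 4298385
∑_{k=1}^{69} k² = 69×70×139/6 = 111895
∑_{k=70}^{234} k² = 4298385 - 111895 = 4186490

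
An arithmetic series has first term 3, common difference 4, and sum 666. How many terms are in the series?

Using S = n/2 × [2a + (n-1)d]
666 = n/2 × [2(3) + (n-1)(4)]
666 = n/2 × [6 + 4n - 4]
1332 = n × [2 + 4n]
4n² + (2)n - 1332 = 0
Discriminant: Δ = (2)² - 4(4)(-1332) = 4 + 21312 = 21316
√Δ = 146
n = [-(2) + √Δ] / (2·4) = (-2 + 146) / 8 = 144 / 8 = 18
(The negative root is discarded since n must be a positive integer.)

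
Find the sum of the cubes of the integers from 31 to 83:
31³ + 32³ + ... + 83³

Use ∑_{k=1}^{n} k³ = [n(n+1)/2]², then subtract the first 30 terms.
∑_{k=1}^{83} k³ = [83×84/2]² = 3486² = 12152196
∑_{k=1}^{30} k³ = [30×31/2]² = 465² = 216225
∑_{k=31}^{83} k³ = 12152196 - 216225 = 11935971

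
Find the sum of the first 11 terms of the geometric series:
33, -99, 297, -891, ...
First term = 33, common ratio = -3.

Sₙ = a(1 - rⁿ) / (1 - r)
S_11 = 33(1 - (-3)^11) / (1 - (-3))
S_11 = 33(1 - (-177147)) / (4)
S_11 = 1461471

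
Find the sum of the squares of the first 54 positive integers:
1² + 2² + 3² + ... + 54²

Formula: ∑k² = n(n+1)(2n+1)/6
= 54×55×109/6
= 323730/6
= 53955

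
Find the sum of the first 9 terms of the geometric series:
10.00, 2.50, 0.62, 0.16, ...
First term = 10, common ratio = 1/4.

Sₙ = a(1 - rⁿ) / (1 - r)
S_9 = 10(1 - (1/4)^9) / (1 - (1/4))
S_9 = 10(1 - (1/262144)) / (3/4)
S_9 = 436905/32768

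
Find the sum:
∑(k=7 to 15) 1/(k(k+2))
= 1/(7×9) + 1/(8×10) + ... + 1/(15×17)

Partial fractions: 1/(k(k+2)) = (1/2)[1/k - 1/(k+2)]
Telescoping leaves the first two and last two terms:
= (1/2)[1/7 + 1/8 - 1/16 - 1/17]
= 279/3808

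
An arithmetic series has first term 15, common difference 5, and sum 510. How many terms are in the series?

Using S = n/2 × [2a + (n-1)d]
510 = n/2 × [2(15) + (n-1)(5)]
510 = n/2 × [30 + 5n - 5]
1020 = n × [25 + 5n]
5n² + (25)n - 1020 = 0
Discriminant: Δ = (25)² - 4(5)(-1020) = 625 + 20400 = 21025
√Δ = 145
n = [-(25) + √Δ] / (2·5) = (-25 + 145) / 10 = 120 / 10 = 12
(The negative root is discarded since n must be a positive integer.)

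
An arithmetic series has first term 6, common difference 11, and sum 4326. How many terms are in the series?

Using S = n/2 × [2a + (n-1)d]
4326 = n/2 × [2(6) + (n-1)(11)]
4326 = n/2 × [12 + 11n - 11]
8652 = n × [1 + 11n]
11n² + (1)n - 8652 = 0
Discriminant: Δ = (1)² - 4(11)(-8652) = 1 + 380688 = 380689
√Δ = 617
n = [-(1) + √Δ] / (2·11) = (-1 + 617) / 22 = 616 / 22 = 28
(The negative root is discarded since n must be a positive integer.)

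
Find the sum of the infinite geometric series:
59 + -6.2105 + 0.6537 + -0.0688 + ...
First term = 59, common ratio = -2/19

For |r| < 1, S = a / (1 - r)
S = 59 / (1 - (-2/19))
S = 59 / (21/19)
S = 1121/21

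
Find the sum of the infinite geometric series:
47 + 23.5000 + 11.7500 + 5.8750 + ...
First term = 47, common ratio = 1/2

For |r| < 1, S = a / (1 - r)
S = 47 / (1 - (1/2))
S = 47 / (1/2)
S = 94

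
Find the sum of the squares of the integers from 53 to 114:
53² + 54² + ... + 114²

Use ∑_{k=1}^{n} k² = n(n+1)(2n+1)/6, then subtract the first 52 terms.
∑_{k=1}^{114} k² = 114×115×229/6 = 500365
∑_{k=1}^{52} k² = 52×53×105/6 = 48230
∑_{k=53}^{114} k² = 500365 - 48230 = 452135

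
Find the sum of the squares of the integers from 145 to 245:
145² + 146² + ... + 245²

Use ∑_{k=1}^{n} k² = n(n+1)(2n+1)/6, then subtract the first 144 terms.
∑_{k=1}^{245} k² = 245×246×491/6 = 4932095
∑_{k=1}^{144} k² = 144×145×289/6 = 1005720
∑_{k=145}^{245} k² = 4932095 - 1005720 = 3926375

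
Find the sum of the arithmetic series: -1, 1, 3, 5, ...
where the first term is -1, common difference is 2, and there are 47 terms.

Sₙ = n/2 × (first + last)
Last term = a + (n-1)d = -1 + (47-1)×2 = 91
S_47 = 47/2 × (-1 + 91)
S_47 = 47/2 × 90 = 2115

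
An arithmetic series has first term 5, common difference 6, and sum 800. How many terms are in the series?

Using S = n/2 × [2a + (n-1)d]
800 = n/2 × [2(5) + (n-1)(6)]
800 = n/2 × [10 + 6n - 6]
1600 = n × [4 + 6n]
6n² + (4)n - 1600 = 0
Discriminant: Δ = (4)² - 4(6)(-1600) = 16 + 38400 = 38416
√Δ = 196
n = [-(4) + √Δ] / (2·6) = (-4 + 196) / 12 = 192 / 12 = 16
(The negative root is discarded since n must be a positive integer.)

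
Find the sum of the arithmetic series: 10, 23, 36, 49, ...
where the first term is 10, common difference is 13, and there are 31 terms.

Sₙ = n/2 × (first + last)
Last term = a + (n-1)d = 10 + (31-1)×13 = 400
S_31 = 31/2 × (10 + 400)
S_31 = 31/2 × 410 = 6355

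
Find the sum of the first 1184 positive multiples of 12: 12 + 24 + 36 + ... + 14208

Factor out 12: = 12(1 + 2 + ... + 1184) = 12 × n(n+1)/2
= 12 × 1184×1185/2
= 12 × 701520
= 8418240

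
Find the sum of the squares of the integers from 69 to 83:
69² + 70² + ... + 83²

Use ∑_{k=1}^{n} k² = n(n+1)(2n+1)/6, then subtract the first 68 terms.
∑_{k=1}^{83} k² = 83×84×167/6 = 194054
∑_{k=1}^{68} k² = 68×69×137/6 = 107134
∑_{k=69}^{83} k² = 194054 - 107134 = 86920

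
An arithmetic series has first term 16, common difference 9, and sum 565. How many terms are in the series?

Using S = n/2 × [2a + (n-1)d]
565 = n/2 × [2(16) + (n-1)(9)]
565 = n/2 × [32 + 9n - 9]
1130 = n × [23 + 9n]
9n² + (23)n - 1130 = 0
Discriminant: Δ = (23)² - 4(9)(-1130) = 529 + 40680 = 41209
√Δ = 203
n = [-(23) + √Δ] / (2·9) = (-23 + 203) / 18 = 180 / 18 = 10
(The negative root is discarded since n must be a positive integer.)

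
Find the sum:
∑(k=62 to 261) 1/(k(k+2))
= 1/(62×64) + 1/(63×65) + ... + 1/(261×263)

Partial fractions: 1/(k(k+2)) = (1/2)[1/k - 1/(k+2)]
Telescoping leaves the first two and last two terms:
= (1/2)[1/62 + 1/63 - 1/262 - 1/263]
= 820325/67286709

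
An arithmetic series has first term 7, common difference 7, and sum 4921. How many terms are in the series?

Using S = n/2 × [2a + (n-1)d]
4921 = n/2 × [2(7) + (n-1)(7)]
4921 = n/2 × [14 + 7n - 7]
9842 = n × [7 + 7n]
7n² + (7)n - 9842 = 0
Discriminant: Δ = (7)² - 4(7)(-9842) = 49 + 275576 = 275625
√Δ = 525
n = [-(7) + √Δ] / (2·7) = (-7 + 525) / 14 = 518 / 14 = 37
(The negative root is discarded since n must be a positive integer.)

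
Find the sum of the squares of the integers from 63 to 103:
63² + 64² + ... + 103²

Use ∑_{k=1}^{n} k² = n(n+1)(2n+1)/6, then subtract the first 62 terms.
∑_{k=1}^{103} k² = 103×104×207/6 = 369564
∑_{k=1}^{62} k² = 62×63×125/6 = 81375
∑_{k=63}^{103} k² = 369564 - 81375 = 288189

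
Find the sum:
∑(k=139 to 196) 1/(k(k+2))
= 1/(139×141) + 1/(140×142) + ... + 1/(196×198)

Partial fractions: 1/(k(k+2)) = (1/2)[1/k - 1/(k+2)]
Telescoping leaves the first two and last two terms:
= (1/2)[1/139 + 1/140 - 1/197 - 1/198]
= 1597987/759056760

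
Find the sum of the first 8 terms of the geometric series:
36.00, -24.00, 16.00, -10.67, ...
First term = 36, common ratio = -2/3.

Sₙ = a(1 - rⁿ) / (1 - r)
S_8 = 36(1 - (-2/3)^8) / (1 - (-2/3))
S_8 = 36(1 - (256/6561)) / (5/3)
S_8 = 5044/243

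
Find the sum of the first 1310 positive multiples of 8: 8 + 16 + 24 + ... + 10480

Factor out 8: = 8(1 + 2 + ... + 1310) = 8 × n(n+1)/2
= 8 × 1310×1311/2
= 8 × 858705
= 6869640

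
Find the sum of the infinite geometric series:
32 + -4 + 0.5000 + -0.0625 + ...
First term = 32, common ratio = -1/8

For |r| < 1, S = a / (1 - r)
S = 32 / (1 - (-1/8))
S = 32 / (9/8)
S = 256/9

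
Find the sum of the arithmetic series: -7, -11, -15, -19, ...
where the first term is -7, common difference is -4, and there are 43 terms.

Sₙ = n/2 × (first + last)
Last term = a + (n-1)d = -7 + (43-1)×(-4) = -175
S_43 = 43/2 × (-7 + (-175))
S_43 = 43/2 × (-182) = -3913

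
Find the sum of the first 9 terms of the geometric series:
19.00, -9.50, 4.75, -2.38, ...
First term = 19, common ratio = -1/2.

Sₙ = a(1 - rⁿ) / (1 - r)
S_9 = 19(1 - (-1/2)^9) / (1 - (-1/2))
S_9 = 19(1 - (-1/512)) / (3/2)
S_9 = 3249/256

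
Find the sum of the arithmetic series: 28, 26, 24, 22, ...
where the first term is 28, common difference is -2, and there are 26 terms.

Sₙ = n/2 × (first + last)
Last term = a + (n-1)d = 28 + (26-1)×(-2) = -22
S_26 = 26/2 × (28 + (-22))
S_26 = 26/2 × 6 = 78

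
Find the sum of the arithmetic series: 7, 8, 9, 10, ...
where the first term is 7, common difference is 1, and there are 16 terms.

Sₙ = n/2 × (first + last)
Last term = a + (n-1)d = 7 + (16-1)×1 = 22
S_16 = 16/2 × (7 + 22)
S_16 = 16/2 × 29 = 232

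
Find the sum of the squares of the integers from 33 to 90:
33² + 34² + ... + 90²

Use ∑_{k=1}^{n} k² = n(n+1)(2n+1)/6, then subtract the first 32 terms.
∑_{k=1}^{90} k² = 90×91×181/6 = 247065
∑_{k=1}^{32} k² = 32×33×65/6 = 11440
∑_{k=33}^{90} k² = 247065 - 11440 = 235625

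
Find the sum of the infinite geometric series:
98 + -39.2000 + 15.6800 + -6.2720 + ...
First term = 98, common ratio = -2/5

For |r| < 1, S = a / (1 - r)
S = 98 / (1 - (-2/5))
S = 98 / (7/5)
S = 70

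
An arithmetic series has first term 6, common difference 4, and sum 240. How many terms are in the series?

Using S = n/2 × [2a + (n-1)d]
240 = n/2 × [2(6) + (n-1)(4)]
240 = n/2 × [12 + 4n - 4]
480 = n × [8 + 4n]
4n² + (8)n - 480 = 0
Discriminant: Δ = (8)² - 4(4)(-480) = 64 + 7680 = 7744
√Δ = 88
n = [-(8) + √Δ] / (2·4) = (-8 + 88) / 8 = 80 / 8 = 10
(The negative root is discarded since n must be a positive integer.)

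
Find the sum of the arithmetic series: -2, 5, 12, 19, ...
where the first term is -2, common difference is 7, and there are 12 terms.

Sₙ = n/2 × (first + last)
Last term = a + (n-1)d = -2 + (12-1)×7 = 75
S_12 = 12/2 × (-2 + 75)
S_12 = 12/2 × 73 = 438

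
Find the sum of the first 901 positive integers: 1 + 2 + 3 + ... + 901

Formula: ∑k = n(n+1)/2
= 901×902/2
= 812702/2
= 406351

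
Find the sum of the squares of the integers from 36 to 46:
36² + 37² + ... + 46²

Use ∑_{k=1}^{n} k² = n(n+1)(2n+1)/6, then subtract the first 35 terms.
∑_{k=1}^{46} k² = 46×47×93/6 = 33511
∑_{k=1}^{35} k² = 35×36×71/6 = 14910
∑_{k=36}^{46} k² = 33511 - 14910 = 18601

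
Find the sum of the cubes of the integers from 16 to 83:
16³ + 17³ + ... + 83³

Use ∑_{k=1}^{n} k³ = [n(n+1)/2]², then subtract the first 15 terms.
∑_{k=1}^{83} k³ = [83×84/2]² = 3486² = 12152196
∑_{k=1}^{15} k³ = [15×16/2]² = 120² = 14400
∑_{k=16}^{83} k³ = 12152196 - 14400 = 12137796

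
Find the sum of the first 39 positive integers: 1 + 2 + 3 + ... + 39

Formula: ∑k = n(n+1)/2
= 39×40/2
= 1560/2
= 780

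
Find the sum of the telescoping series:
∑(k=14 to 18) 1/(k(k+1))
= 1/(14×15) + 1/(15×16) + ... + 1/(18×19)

Partial fractions: 1/(k(k+1)) = 1/k - 1/(k+1)
The series telescopes:
= (1/14 - 1/15) + (1/15 - 1/16) + ... + (1/18 - 1/19)
= 1/14 - 1/19
= 5/266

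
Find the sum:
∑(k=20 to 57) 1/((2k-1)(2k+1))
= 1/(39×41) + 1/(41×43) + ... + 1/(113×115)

Partial fractions: 1/((2k-1)(2k+1)) = (1/2)[1/(2k-1) - 1/(2k+1)]
The series telescopes:
= (1/2)[1/39 - 1/115]
= 38/4485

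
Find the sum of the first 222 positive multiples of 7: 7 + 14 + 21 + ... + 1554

Factor out 7: = 7(1 + 2 + ... + 222) = 7 × n(n+1)/2
= 7 × 222×223/2
= 7 × 24753
= 173271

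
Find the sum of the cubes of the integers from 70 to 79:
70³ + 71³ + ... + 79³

Use ∑_{k=1}^{n} k³ = [n(n+1)/2]², then subtract the first 69 terms.
∑_{k=1}^{79} k³ = [79×80/2]² = 3160² = 9985600
∑_{k=1}^{69} k³ = [69×70/2]² = 2415² = 5832225
∑_{k=70}^{79} k³ = 9985600 - 5832225 = 4153375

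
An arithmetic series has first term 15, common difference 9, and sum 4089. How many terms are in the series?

Using S = n/2 × [2a + (n-1)d]
4089 = n/2 × [2(15) + (n-1)(9)]
4089 = n/2 × [30 + 9n - 9]
8178 = n × [21 + 9n]
9n² + (21)n - 8178 = 0
Discriminant: Δ = (21)² - 4(9)(-8178) = 441 + 294408 = 294849
√Δ = 543
n = [-(21) + √Δ] / (2·9) = (-21 + 543) / 18 = 522 / 18 = 29
(The negative root is discarded since n must be a positive integer.)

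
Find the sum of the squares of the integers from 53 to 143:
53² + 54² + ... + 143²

Use ∑_{k=1}^{n} k² = n(n+1)(2n+1)/6, then subtract the first 52 terms.
∑_{k=1}^{143} k² = 143×144×287/6 = 984984
∑_{k=1}^{52} k² = 52×53×105/6 = 48230
∑_{k=53}^{143} k² = 984984 - 48230 = 936754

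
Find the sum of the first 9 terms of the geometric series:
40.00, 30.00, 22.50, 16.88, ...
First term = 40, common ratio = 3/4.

Sₙ = a(1 - rⁿ) / (1 - r)
S_9 = 40(1 - (3/4)^9) / (1 - (3/4))
S_9 = 40(1 - (19683/262144)) / (1/4)
S_9 = 1212305/8192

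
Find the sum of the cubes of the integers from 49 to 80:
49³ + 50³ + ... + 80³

Use ∑_{k=1}^{n} k³ = [n(n+1)/2]², then subtract the first 48 terms.
∑_{k=1}^{80} k³ = [80×81/2]² = 3240² = 10497600
∑_{k=1}^{48} k³ = [48×49/2]² = 1176² = 1382976
∑_{k=49}^{80} k³ = 10497600 - 1382976 = 9114624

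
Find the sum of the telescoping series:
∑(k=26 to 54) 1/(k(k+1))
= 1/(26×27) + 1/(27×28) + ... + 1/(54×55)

Partial fractions: 1/(k(k+1)) = 1/k - 1/(k+1)
The series telescopes:
= (1/26 - 1/27) + (1/27 - 1/28) + ... + (1/54 - 1/55)
= 1/26 - 1/55
= 29/1430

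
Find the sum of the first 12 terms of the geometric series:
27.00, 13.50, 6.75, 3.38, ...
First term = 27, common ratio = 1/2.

Sₙ = a(1 - rⁿ) / (1 - r)
S_12 = 27(1 - (1/2)^12) / (1 - (1/2))
S_12 = 27(1 - (1/4096)) / (1/2)
S_12 = 110565/2048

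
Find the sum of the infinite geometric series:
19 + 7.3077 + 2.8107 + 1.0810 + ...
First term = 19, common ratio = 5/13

For |r| < 1, S = a / (1 - r)
S = 19 / (1 - (5/13))
S = 19 / (8/13)
S = 247/8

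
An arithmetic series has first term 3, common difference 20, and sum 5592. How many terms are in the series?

Using S = n/2 × [2a + (n-1)d]
5592 = n/2 × [2(3) + (n-1)(20)]
5592 = n/2 × [6 + 20n - 20]
11184 = n × [-14 + 20n]
20n² + (-14)n - 11184 = 0
Discriminant: Δ = (-14)² - 4(20)(-11184) = 196 + 894720 = 894916
√Δ = 946
n = [-(-14) + √Δ] / (2·20) = (14 + 946) / 40 = 960 / 40 = 24
(The negative root is discarded since n must be a positive integer.)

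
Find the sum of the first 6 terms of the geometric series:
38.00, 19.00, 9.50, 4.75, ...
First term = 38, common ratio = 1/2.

Sₙ = a(1 - rⁿ) / (1 - r)
S_6 = 38(1 - (1/2)^6) / (1 - (1/2))
S_6 = 38(1 - (1/64)) / (1/2)
S_6 = 1197/16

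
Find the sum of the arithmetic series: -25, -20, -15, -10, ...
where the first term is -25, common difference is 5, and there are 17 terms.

Sₙ = n/2 × (first + last)
Last term = a + (n-1)d = -25 + (17-1)×5 = 55
S_17 = 17/2 × (-25 + 55)
S_17 = 17/2 × 30 = 255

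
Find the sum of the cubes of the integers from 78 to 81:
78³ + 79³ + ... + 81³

Use ∑_{k=1}^{n} k³ = [n(n+1)/2]², then subtract the first 77 terms.
∑_{k=1}^{81} k³ = [81×82/2]² = 3321² = 11029041
∑_{k=1}^{77} k³ = [77×78/2]² = 3003² = 9018009
∑_{k=78}^{81} k³ = 11029041 - 9018009 = 2011032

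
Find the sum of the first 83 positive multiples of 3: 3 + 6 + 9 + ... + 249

Factor out 3: = 3(1 + 2 + ... + 83) = 3 × n(n+1)/2
= 3 × 83×84/2
= 3 × 3486
= 10458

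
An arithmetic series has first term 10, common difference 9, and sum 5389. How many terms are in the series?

Using S = n/2 × [2a + (n-1)d]
5389 = n/2 × [2(10) + (n-1)(9)]
5389 = n/2 × [20 + 9n - 9]
10778 = n × [11 + 9n]
9n² + (11)n - 10778 = 0
Discriminant: Δ = (11)² - 4(9)(-10778) = 121 + 388008 = 388129
√Δ = 623
n = [-(11) + √Δ] / (2·9) = (-11 + 623) / 18 = 612 / 18 = 34
(The negative root is discarded since n must be a positive integer.)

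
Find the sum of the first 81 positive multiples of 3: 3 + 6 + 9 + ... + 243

Factor out 3: = 3(1 + 2 + ... + 81) = 3 × n(n+1)/2
= 3 × 81×82/2
= 3 × 3321
= 9963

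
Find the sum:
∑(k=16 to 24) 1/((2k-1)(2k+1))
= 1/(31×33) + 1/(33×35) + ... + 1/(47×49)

Partial fractions: 1/((2k-1)(2k+1)) = (1/2)[1/(2k-1) - 1/(2k+1)]
The series telescopes:
= (1/2)[1/31 - 1/49]
= 9/1519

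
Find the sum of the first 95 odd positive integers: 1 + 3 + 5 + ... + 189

Sum of first n odd numbers = n²
= 95²
= 9025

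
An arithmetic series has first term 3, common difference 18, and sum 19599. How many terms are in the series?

Using S = n/2 × [2a + (n-1)d]
19599 = n/2 × [2(3) + (n-1)(18)]
19599 = n/2 × [6 + 18n - 18]
39198 = n × [-12 + 18n]
18n² + (-12)n - 39198 = 0
Discriminant: Δ = (-12)² - 4(18)(-39198) = 144 + 2822256 = 2822400
√Δ = 1680
n = [-(-12) + √Δ] / (2·18) = (12 + 1680) / 36 = 1692 / 36 = 47
(The negative root is discarded since n must be a positive integer.)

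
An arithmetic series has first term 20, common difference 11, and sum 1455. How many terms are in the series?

Using S = n/2 × [2a + (n-1)d]
1455 = n/2 × [2(20) + (n-1)(11)]
1455 = n/2 × [40 + 11n - 11]
2910 = n × [29 + 11n]
11n² + (29)n - 2910 = 0
Discriminant: Δ = (29)² - 4(11)(-2910) = 841 + 128040 = 128881
√Δ = 359
n = [-(29) + √Δ] / (2·11) = (-29 + 359) / 22 = 330 / 22 = 15
(The negative root is discarded since n must be a positive integer.)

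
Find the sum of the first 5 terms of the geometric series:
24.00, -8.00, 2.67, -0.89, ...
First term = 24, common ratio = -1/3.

Sₙ = a(1 - rⁿ) / (1 - r)
S_5 = 24(1 - (-1/3)^5) / (1 - (-1/3))
S_5 = 24(1 - (-1/243)) / (4/3)
S_5 = 488/27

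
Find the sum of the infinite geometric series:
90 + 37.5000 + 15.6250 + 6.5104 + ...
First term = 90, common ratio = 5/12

For |r| < 1, S = a / (1 - r)
S = 90 / (1 - (5/12))
S = 90 / (7/12)
S = 1080/7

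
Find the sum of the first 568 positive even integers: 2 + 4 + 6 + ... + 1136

Sum of first n even numbers = n(n+1)
= 568×569
= 323192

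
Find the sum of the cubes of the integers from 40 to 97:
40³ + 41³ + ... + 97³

Use ∑_{k=1}^{n} k³ = [n(n+1)/2]², then subtract the first 39 terms.
∑_{k=1}^{97} k³ = [97×98/2]² = 4753² = 22591009
∑_{k=1}^{39} k³ = [39×40/2]² = 780² = 608400
∑_{k=40}^{97} k³ = 22591009 - 608400 = 21982609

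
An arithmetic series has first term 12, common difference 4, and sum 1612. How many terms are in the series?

Using S = n/2 × [2a + (n-1)d]
1612 = n/2 × [2(12) + (n-1)(4)]
1612 = n/2 × [24 + 4n - 4]
3224 = n × [20 + 4n]
4n² + (20)n - 3224 = 0
Discriminant: Δ = (20)² - 4(4)(-3224) = 400 + 51584 = 51984
√Δ = 228
n = [-(20) + √Δ] / (2·4) = (-20 + 228) / 8 = 208 / 8 = 26
(The negative root is discarded since n must be a positive integer.)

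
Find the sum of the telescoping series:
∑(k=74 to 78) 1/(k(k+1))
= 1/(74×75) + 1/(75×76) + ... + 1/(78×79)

Partial fractions: 1/(k(k+1)) = 1/k - 1/(k+1)
The series telescopes:
= (1/74 - 1/75) + (1/75 - 1/76) + ... + (1/78 - 1/79)
= 1/74 - 1/79
= 5/5846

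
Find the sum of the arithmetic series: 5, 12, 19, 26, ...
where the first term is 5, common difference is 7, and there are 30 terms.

Sₙ = n/2 × (first + last)
Last term = a + (n-1)d = 5 + (30-1)×7 = 208
S_30 = 30/2 × (5 + 208)
S_30 = 30/2 × 213 = 3195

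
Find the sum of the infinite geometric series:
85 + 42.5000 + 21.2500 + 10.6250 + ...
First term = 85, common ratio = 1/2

For |r| < 1, S = a / (1 - r)
S = 85 / (1 - (1/2))
S = 85 / (1/2)
S = 170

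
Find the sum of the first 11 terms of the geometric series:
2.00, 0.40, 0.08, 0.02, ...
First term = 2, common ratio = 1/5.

Sₙ = a(1 - rⁿ) / (1 - r)
S_11 = 2(1 - (1/5)^11) / (1 - (1/5))
S_11 = 2(1 - (1/48828125)) / (4/5)
S_11 = 24414062/9765625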